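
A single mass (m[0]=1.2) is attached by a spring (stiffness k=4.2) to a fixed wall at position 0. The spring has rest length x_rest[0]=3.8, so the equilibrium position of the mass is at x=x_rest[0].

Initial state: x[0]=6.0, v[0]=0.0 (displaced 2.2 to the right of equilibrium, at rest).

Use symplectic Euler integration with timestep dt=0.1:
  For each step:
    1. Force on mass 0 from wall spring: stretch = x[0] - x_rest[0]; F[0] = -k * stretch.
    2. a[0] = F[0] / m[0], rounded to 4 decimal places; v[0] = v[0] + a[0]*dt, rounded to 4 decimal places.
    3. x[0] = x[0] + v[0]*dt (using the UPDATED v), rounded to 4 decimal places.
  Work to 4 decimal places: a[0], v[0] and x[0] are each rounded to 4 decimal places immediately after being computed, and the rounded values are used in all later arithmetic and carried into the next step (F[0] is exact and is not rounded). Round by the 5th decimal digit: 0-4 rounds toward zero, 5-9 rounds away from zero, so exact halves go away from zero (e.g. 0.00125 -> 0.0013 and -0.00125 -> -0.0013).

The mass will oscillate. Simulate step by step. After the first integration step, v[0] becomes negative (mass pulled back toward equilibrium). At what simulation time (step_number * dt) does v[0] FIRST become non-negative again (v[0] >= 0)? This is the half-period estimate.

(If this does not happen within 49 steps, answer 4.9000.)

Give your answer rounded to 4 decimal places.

Step 0: x=[6.0000] v=[0.0000]
Step 1: x=[5.9230] v=[-0.7700]
Step 2: x=[5.7717] v=[-1.5131]
Step 3: x=[5.5514] v=[-2.2032]
Step 4: x=[5.2698] v=[-2.8162]
Step 5: x=[4.9367] v=[-3.3306]
Step 6: x=[4.5639] v=[-3.7285]
Step 7: x=[4.1643] v=[-3.9959]
Step 8: x=[3.7520] v=[-4.1234]
Step 9: x=[3.3413] v=[-4.1066]
Step 10: x=[2.9467] v=[-3.9461]
Step 11: x=[2.5820] v=[-3.6474]
Step 12: x=[2.2599] v=[-3.2211]
Step 13: x=[1.9917] v=[-2.6821]
Step 14: x=[1.7868] v=[-2.0492]
Step 15: x=[1.6523] v=[-1.3446]
Step 16: x=[1.5930] v=[-0.5929]
Step 17: x=[1.6110] v=[0.1796]
First v>=0 after going negative at step 17, time=1.7000

Answer: 1.7000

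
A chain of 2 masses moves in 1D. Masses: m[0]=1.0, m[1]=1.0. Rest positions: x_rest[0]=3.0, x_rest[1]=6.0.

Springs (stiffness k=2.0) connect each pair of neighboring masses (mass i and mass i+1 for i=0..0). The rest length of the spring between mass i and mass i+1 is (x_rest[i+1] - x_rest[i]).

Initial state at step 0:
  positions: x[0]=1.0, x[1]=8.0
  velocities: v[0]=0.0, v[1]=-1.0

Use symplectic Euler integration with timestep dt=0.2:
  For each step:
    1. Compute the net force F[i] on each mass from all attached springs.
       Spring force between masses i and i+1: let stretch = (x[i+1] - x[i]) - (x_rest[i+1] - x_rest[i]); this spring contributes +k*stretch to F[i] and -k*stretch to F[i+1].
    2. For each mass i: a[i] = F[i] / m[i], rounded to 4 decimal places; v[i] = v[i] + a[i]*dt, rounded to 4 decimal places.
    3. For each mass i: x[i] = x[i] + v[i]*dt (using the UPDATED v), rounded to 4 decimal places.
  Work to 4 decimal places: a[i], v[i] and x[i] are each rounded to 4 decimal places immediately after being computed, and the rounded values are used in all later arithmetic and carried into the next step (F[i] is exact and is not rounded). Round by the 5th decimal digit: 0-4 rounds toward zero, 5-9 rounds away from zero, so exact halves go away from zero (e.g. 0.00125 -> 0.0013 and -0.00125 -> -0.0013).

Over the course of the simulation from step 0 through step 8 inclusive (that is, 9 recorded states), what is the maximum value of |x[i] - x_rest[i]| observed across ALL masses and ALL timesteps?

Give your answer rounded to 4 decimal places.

Step 0: x=[1.0000 8.0000] v=[0.0000 -1.0000]
Step 1: x=[1.3200 7.4800] v=[1.6000 -2.6000]
Step 2: x=[1.8928 6.7072] v=[2.8640 -3.8640]
Step 3: x=[2.6108 5.7892] v=[3.5898 -4.5898]
Step 4: x=[3.3430 4.8570] v=[3.6612 -4.6612]
Step 5: x=[3.9564 4.0436] v=[3.0668 -4.0668]
Step 6: x=[4.3367 3.4633] v=[1.9017 -2.9017]
Step 7: x=[4.4072 3.1928] v=[0.3523 -1.3523]
Step 8: x=[4.1405 3.2595] v=[-1.3335 0.3335]
Max displacement = 2.8072

Answer: 2.8072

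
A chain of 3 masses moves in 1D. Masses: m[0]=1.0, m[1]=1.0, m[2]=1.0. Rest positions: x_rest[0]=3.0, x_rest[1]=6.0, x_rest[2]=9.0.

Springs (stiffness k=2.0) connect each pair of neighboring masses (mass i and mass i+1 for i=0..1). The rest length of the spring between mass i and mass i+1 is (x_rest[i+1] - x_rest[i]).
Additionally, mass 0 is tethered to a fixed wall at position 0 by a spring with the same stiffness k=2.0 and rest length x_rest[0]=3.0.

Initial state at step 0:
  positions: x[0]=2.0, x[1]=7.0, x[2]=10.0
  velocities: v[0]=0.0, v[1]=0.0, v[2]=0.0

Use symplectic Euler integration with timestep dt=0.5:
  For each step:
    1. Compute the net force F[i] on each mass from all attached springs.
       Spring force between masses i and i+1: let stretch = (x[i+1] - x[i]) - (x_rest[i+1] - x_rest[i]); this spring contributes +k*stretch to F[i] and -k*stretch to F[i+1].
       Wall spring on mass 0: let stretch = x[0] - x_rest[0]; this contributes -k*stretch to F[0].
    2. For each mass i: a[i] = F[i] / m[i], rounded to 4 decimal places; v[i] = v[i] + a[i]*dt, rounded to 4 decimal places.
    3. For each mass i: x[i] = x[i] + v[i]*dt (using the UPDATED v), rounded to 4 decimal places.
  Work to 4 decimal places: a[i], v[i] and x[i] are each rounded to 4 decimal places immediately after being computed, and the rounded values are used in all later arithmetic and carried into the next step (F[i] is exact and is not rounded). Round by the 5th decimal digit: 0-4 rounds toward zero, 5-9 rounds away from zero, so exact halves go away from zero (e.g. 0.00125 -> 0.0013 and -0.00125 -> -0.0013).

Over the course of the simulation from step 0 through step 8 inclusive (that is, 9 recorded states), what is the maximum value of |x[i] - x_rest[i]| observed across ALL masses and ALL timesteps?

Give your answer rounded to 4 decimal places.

Step 0: x=[2.0000 7.0000 10.0000] v=[0.0000 0.0000 0.0000]
Step 1: x=[3.5000 6.0000 10.0000] v=[3.0000 -2.0000 0.0000]
Step 2: x=[4.5000 5.7500 9.5000] v=[2.0000 -0.5000 -1.0000]
Step 3: x=[3.8750 6.7500 8.6250] v=[-1.2500 2.0000 -1.7500]
Step 4: x=[2.7500 7.2500 8.3125] v=[-2.2500 1.0000 -0.6250]
Step 5: x=[2.5000 6.0313 8.9688] v=[-0.5000 -2.4375 1.3125]
Step 6: x=[2.7657 4.5157 9.6563] v=[0.5313 -3.0313 1.3750]
Step 7: x=[2.5235 4.6954 9.2735] v=[-0.4844 0.3593 -0.7656]
Step 8: x=[2.1055 6.0782 8.1017] v=[-0.8360 2.7655 -2.3437]
Max displacement = 1.5000

Answer: 1.5000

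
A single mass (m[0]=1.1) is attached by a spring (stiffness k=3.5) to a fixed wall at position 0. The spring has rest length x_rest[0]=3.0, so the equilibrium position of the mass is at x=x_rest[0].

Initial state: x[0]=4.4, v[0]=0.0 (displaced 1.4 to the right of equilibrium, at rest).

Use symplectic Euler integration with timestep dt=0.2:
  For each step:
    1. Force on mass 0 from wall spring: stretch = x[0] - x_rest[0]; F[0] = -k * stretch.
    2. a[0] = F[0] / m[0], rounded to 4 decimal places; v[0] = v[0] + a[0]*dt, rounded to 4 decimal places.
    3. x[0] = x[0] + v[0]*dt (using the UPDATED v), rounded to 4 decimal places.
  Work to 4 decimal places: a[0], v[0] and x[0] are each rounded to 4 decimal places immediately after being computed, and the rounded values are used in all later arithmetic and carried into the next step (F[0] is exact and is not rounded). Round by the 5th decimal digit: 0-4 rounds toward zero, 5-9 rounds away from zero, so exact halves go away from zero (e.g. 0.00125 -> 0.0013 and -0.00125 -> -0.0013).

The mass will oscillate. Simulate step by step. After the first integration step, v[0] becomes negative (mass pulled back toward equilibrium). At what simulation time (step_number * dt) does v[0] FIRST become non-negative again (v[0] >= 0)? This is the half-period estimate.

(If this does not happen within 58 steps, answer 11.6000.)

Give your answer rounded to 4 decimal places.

Answer: 1.8000

Derivation:
Step 0: x=[4.4000] v=[0.0000]
Step 1: x=[4.2218] v=[-0.8909]
Step 2: x=[3.8881] v=[-1.6684]
Step 3: x=[3.4414] v=[-2.2336]
Step 4: x=[2.9385] v=[-2.5145]
Step 5: x=[2.4434] v=[-2.4754]
Step 6: x=[2.0192] v=[-2.1212]
Step 7: x=[1.7198] v=[-1.4971]
Step 8: x=[1.5833] v=[-0.6824]
Step 9: x=[1.6271] v=[0.2191]
First v>=0 after going negative at step 9, time=1.8000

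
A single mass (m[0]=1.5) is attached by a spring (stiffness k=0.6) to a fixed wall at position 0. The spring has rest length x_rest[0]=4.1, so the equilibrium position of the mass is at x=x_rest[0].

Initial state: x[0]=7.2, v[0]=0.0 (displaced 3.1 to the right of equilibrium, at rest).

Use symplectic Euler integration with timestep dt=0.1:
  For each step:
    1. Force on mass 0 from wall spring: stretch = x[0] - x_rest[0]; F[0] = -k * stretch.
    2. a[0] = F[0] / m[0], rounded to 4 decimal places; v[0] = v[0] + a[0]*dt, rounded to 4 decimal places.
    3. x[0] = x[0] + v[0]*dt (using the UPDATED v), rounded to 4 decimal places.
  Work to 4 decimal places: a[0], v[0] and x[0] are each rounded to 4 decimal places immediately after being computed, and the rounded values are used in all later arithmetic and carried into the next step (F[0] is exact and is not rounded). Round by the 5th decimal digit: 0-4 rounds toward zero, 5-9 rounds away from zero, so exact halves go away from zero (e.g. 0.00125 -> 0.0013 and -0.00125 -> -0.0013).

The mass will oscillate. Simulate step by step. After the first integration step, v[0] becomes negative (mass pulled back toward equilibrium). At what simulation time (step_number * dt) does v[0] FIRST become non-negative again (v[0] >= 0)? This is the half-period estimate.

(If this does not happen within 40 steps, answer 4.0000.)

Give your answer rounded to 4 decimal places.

Step 0: x=[7.2000] v=[0.0000]
Step 1: x=[7.1876] v=[-0.1240]
Step 2: x=[7.1629] v=[-0.2475]
Step 3: x=[7.1259] v=[-0.3700]
Step 4: x=[7.0768] v=[-0.4910]
Step 5: x=[7.0158] v=[-0.6101]
Step 6: x=[6.9431] v=[-0.7267]
Step 7: x=[6.8591] v=[-0.8404]
Step 8: x=[6.7640] v=[-0.9508]
Step 9: x=[6.6583] v=[-1.0574]
Step 10: x=[6.5423] v=[-1.1597]
Step 11: x=[6.4166] v=[-1.2574]
Step 12: x=[6.2816] v=[-1.3501]
Step 13: x=[6.1379] v=[-1.4374]
Step 14: x=[5.9860] v=[-1.5189]
Step 15: x=[5.8266] v=[-1.5943]
Step 16: x=[5.6603] v=[-1.6634]
Step 17: x=[5.4877] v=[-1.7258]
Step 18: x=[5.3096] v=[-1.7813]
Step 19: x=[5.1266] v=[-1.8297]
Step 20: x=[4.9395] v=[-1.8708]
Step 21: x=[4.7491] v=[-1.9044]
Step 22: x=[4.5561] v=[-1.9304]
Step 23: x=[4.3612] v=[-1.9486]
Step 24: x=[4.1653] v=[-1.9591]
Step 25: x=[3.9691] v=[-1.9617]
Step 26: x=[3.7735] v=[-1.9565]
Step 27: x=[3.5792] v=[-1.9434]
Step 28: x=[3.3869] v=[-1.9226]
Step 29: x=[3.1975] v=[-1.8941]
Step 30: x=[3.0117] v=[-1.8580]
Step 31: x=[2.8303] v=[-1.8145]
Step 32: x=[2.6539] v=[-1.7637]
Step 33: x=[2.4833] v=[-1.7059]
Step 34: x=[2.3192] v=[-1.6412]
Step 35: x=[2.1622] v=[-1.5700]
Step 36: x=[2.0130] v=[-1.4925]
Step 37: x=[1.8721] v=[-1.4090]
Step 38: x=[1.7401] v=[-1.3199]
Step 39: x=[1.6176] v=[-1.2255]
Step 40: x=[1.5050] v=[-1.1262]
v[0] did not become non-negative within 40 steps; using fallback time=4.0000

Answer: 4.0000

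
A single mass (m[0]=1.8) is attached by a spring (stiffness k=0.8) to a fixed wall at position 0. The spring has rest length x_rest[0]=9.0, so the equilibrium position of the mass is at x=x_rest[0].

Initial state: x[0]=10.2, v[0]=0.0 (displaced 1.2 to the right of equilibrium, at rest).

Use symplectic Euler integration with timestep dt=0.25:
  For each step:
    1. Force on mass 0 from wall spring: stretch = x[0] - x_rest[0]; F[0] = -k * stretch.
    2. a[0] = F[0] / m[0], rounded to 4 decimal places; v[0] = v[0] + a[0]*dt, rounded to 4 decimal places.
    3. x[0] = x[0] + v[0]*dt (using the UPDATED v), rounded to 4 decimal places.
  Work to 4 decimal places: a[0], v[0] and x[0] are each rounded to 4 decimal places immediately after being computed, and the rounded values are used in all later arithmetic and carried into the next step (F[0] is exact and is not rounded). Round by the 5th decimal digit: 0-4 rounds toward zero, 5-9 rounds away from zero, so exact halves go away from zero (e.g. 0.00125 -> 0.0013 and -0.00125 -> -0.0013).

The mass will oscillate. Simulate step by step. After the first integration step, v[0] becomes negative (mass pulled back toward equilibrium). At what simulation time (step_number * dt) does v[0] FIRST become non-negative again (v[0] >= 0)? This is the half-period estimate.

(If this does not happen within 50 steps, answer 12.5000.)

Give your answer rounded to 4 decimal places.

Step 0: x=[10.2000] v=[0.0000]
Step 1: x=[10.1667] v=[-0.1333]
Step 2: x=[10.1010] v=[-0.2629]
Step 3: x=[10.0047] v=[-0.3852]
Step 4: x=[9.8805] v=[-0.4968]
Step 5: x=[9.7319] v=[-0.5946]
Step 6: x=[9.5629] v=[-0.6759]
Step 7: x=[9.3783] v=[-0.7385]
Step 8: x=[9.1832] v=[-0.7805]
Step 9: x=[8.9830] v=[-0.8009]
Step 10: x=[8.7833] v=[-0.7990]
Step 11: x=[8.5896] v=[-0.7749]
Step 12: x=[8.4073] v=[-0.7293]
Step 13: x=[8.2414] v=[-0.6635]
Step 14: x=[8.0966] v=[-0.5792]
Step 15: x=[7.9769] v=[-0.4788]
Step 16: x=[7.8856] v=[-0.3651]
Step 17: x=[7.8253] v=[-0.2413]
Step 18: x=[7.7976] v=[-0.1108]
Step 19: x=[7.8033] v=[0.0228]
First v>=0 after going negative at step 19, time=4.7500

Answer: 4.7500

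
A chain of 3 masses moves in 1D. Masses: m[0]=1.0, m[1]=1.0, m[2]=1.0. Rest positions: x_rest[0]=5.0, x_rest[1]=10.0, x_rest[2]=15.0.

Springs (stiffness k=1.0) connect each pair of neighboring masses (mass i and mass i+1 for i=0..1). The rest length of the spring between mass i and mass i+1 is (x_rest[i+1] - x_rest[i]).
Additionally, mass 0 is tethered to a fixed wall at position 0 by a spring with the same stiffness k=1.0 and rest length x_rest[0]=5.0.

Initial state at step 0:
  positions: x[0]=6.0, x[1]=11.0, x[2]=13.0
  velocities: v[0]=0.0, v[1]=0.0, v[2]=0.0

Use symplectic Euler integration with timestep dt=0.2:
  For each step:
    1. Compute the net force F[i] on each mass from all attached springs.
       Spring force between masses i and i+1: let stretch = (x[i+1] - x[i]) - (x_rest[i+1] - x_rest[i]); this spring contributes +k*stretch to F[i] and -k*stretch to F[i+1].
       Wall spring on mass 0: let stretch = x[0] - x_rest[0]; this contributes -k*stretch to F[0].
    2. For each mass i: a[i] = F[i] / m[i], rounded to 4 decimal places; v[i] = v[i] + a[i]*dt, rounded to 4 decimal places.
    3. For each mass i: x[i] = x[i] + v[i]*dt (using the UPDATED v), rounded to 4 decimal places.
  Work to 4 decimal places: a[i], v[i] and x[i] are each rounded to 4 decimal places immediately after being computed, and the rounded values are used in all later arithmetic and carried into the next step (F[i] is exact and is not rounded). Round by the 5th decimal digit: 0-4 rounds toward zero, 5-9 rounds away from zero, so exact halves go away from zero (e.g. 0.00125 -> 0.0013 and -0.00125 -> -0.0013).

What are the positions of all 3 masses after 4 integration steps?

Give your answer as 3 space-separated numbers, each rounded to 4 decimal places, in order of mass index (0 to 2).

Answer: 5.5803 9.9818 14.0622

Derivation:
Step 0: x=[6.0000 11.0000 13.0000] v=[0.0000 0.0000 0.0000]
Step 1: x=[5.9600 10.8800 13.1200] v=[-0.2000 -0.6000 0.6000]
Step 2: x=[5.8784 10.6528 13.3504] v=[-0.4080 -1.1360 1.1520]
Step 3: x=[5.7526 10.3425 13.6729] v=[-0.6288 -1.5514 1.6125]
Step 4: x=[5.5803 9.9818 14.0622] v=[-0.8613 -1.8033 1.9464]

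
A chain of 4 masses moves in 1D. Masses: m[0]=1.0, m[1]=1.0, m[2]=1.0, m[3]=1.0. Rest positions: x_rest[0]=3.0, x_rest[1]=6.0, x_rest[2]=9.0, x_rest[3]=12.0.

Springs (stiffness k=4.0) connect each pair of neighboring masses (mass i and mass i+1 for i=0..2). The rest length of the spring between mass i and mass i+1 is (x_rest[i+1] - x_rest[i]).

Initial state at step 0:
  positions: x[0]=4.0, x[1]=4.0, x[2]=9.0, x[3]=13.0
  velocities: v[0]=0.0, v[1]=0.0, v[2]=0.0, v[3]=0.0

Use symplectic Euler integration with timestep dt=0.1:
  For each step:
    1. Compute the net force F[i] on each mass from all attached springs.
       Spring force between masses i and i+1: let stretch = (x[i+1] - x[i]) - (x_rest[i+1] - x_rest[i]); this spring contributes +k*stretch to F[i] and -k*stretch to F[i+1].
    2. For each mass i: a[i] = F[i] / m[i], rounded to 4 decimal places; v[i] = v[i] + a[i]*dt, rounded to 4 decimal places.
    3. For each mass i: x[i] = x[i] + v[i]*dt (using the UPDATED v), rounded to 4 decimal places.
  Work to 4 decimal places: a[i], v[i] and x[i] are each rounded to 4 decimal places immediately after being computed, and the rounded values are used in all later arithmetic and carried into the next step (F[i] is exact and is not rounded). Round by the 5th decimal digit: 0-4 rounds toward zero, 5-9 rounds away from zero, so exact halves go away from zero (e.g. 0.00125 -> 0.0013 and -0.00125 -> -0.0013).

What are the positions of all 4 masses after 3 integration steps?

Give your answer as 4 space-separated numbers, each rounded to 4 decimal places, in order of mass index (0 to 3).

Step 0: x=[4.0000 4.0000 9.0000 13.0000] v=[0.0000 0.0000 0.0000 0.0000]
Step 1: x=[3.8800 4.2000 8.9600 12.9600] v=[-1.2000 2.0000 -0.4000 -0.4000]
Step 2: x=[3.6528 4.5776 8.8896 12.8800] v=[-2.2720 3.7760 -0.7040 -0.8000]
Step 3: x=[3.3426 5.0907 8.8063 12.7604] v=[-3.1021 5.1309 -0.8326 -1.1962]

Answer: 3.3426 5.0907 8.8063 12.7604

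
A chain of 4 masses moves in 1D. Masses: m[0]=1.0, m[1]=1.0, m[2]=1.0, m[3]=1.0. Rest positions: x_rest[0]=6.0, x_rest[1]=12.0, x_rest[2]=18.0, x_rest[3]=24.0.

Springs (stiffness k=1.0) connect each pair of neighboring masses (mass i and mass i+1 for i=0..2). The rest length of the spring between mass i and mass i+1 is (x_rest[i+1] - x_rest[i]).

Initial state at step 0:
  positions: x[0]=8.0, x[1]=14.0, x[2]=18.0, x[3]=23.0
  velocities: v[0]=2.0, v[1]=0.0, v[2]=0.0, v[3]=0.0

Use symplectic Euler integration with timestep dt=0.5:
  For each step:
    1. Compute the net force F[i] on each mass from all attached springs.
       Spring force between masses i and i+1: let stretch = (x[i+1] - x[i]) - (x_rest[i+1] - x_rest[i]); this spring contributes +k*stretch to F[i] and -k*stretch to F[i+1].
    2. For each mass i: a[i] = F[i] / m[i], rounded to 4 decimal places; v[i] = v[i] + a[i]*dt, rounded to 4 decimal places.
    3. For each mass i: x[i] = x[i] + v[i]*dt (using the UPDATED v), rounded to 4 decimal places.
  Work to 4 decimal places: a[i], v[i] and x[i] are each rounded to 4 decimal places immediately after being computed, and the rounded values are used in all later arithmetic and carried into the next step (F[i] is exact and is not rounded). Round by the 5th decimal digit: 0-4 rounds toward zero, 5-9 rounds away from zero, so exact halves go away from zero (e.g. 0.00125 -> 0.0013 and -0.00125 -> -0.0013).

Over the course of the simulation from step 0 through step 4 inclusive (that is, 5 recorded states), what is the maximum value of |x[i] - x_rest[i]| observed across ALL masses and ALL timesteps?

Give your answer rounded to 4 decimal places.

Answer: 3.6250

Derivation:
Step 0: x=[8.0000 14.0000 18.0000 23.0000] v=[2.0000 0.0000 0.0000 0.0000]
Step 1: x=[9.0000 13.5000 18.2500 23.2500] v=[2.0000 -1.0000 0.5000 0.5000]
Step 2: x=[9.6250 13.0625 18.5625 23.7500] v=[1.2500 -0.8750 0.6250 1.0000]
Step 3: x=[9.6094 13.1407 18.7969 24.4532] v=[-0.0313 0.1563 0.4688 1.4063]
Step 4: x=[8.9766 13.7501 19.0314 25.2423] v=[-1.2657 1.2188 0.4689 1.5782]
Max displacement = 3.6250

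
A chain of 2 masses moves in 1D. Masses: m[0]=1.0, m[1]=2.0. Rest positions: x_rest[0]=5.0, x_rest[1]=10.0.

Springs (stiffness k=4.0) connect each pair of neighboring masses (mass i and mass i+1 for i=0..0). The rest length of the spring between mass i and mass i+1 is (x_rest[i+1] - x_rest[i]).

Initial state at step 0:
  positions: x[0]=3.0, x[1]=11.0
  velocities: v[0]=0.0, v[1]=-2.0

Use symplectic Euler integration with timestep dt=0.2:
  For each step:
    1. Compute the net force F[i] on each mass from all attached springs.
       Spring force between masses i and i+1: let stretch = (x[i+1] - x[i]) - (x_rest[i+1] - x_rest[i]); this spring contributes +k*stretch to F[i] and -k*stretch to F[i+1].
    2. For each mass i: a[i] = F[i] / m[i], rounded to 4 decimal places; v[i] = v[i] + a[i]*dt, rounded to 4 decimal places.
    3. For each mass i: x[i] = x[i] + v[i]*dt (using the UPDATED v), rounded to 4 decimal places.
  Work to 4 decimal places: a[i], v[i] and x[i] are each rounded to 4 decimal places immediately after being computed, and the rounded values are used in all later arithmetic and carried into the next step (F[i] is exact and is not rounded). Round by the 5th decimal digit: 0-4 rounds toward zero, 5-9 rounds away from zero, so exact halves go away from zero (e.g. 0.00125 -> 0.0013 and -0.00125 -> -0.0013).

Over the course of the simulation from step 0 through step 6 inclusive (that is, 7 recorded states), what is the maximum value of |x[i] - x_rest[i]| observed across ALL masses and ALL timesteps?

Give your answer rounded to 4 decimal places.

Answer: 2.6765

Derivation:
Step 0: x=[3.0000 11.0000] v=[0.0000 -2.0000]
Step 1: x=[3.4800 10.3600] v=[2.4000 -3.2000]
Step 2: x=[4.2608 9.5696] v=[3.9040 -3.9520]
Step 3: x=[5.0910 8.7545] v=[4.1510 -4.0755]
Step 4: x=[5.7074 8.0463] v=[3.0818 -3.5409]
Step 5: x=[5.8980 7.5510] v=[0.9529 -2.4765]
Step 6: x=[5.5531 7.3235] v=[-1.7247 -1.1377]
Max displacement = 2.6765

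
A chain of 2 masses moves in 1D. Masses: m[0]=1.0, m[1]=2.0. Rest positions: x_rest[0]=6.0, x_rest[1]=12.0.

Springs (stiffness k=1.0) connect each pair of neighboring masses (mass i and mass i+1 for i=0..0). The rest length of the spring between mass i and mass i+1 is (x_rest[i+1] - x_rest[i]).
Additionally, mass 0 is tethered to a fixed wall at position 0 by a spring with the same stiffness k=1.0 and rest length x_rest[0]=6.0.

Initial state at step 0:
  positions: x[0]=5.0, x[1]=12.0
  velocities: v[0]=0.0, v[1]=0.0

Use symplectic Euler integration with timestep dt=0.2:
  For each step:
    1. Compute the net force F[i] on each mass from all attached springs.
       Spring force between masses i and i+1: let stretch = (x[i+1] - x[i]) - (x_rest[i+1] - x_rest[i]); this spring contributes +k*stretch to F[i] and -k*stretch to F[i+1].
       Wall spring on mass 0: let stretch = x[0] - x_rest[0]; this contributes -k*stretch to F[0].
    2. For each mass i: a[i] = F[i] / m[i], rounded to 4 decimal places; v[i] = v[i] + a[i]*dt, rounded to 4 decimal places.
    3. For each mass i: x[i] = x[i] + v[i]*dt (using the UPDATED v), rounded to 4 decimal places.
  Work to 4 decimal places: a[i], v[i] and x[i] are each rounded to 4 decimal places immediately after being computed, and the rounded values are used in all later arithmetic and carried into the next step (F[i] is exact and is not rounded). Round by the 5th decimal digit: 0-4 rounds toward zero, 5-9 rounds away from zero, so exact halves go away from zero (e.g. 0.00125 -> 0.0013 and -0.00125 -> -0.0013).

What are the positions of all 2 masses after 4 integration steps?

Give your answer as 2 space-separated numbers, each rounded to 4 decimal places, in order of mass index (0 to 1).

Answer: 5.6966 11.8287

Derivation:
Step 0: x=[5.0000 12.0000] v=[0.0000 0.0000]
Step 1: x=[5.0800 11.9800] v=[0.4000 -0.1000]
Step 2: x=[5.2328 11.9420] v=[0.7640 -0.1900]
Step 3: x=[5.4447 11.8898] v=[1.0593 -0.2609]
Step 4: x=[5.6966 11.8287] v=[1.2594 -0.3054]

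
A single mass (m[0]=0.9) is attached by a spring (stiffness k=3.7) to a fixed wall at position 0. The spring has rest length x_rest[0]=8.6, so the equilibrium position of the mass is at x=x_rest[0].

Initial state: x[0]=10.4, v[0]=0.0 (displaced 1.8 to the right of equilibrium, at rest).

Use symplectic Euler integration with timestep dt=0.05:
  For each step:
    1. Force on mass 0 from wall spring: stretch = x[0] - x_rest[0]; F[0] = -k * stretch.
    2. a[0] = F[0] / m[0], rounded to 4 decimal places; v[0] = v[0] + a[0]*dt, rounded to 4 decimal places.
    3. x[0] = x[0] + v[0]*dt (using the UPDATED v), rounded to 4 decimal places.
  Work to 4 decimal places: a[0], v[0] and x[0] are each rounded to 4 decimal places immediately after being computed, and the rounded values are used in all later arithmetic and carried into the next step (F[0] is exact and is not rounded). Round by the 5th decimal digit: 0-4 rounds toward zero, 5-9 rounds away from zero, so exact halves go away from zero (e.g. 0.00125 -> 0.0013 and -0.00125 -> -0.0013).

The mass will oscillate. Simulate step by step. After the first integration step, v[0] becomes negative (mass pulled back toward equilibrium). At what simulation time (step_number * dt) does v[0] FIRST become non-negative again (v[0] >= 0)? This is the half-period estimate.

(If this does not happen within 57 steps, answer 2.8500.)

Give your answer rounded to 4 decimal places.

Answer: 1.5500

Derivation:
Step 0: x=[10.4000] v=[0.0000]
Step 1: x=[10.3815] v=[-0.3700]
Step 2: x=[10.3447] v=[-0.7362]
Step 3: x=[10.2900] v=[-1.0948]
Step 4: x=[10.2179] v=[-1.4422]
Step 5: x=[10.1292] v=[-1.7748]
Step 6: x=[10.0247] v=[-2.0891]
Step 7: x=[9.9056] v=[-2.3820]
Step 8: x=[9.7731] v=[-2.6504]
Step 9: x=[9.6285] v=[-2.8915]
Step 10: x=[9.4734] v=[-3.1029]
Step 11: x=[9.3093] v=[-3.2824]
Step 12: x=[9.1379] v=[-3.4282]
Step 13: x=[8.9610] v=[-3.5388]
Step 14: x=[8.7804] v=[-3.6130]
Step 15: x=[8.5979] v=[-3.6501]
Step 16: x=[8.4154] v=[-3.6497]
Step 17: x=[8.2348] v=[-3.6118]
Step 18: x=[8.0580] v=[-3.5367]
Step 19: x=[7.8867] v=[-3.4253]
Step 20: x=[7.7228] v=[-3.2787]
Step 21: x=[7.5679] v=[-3.0984]
Step 22: x=[7.4236] v=[-2.8862]
Step 23: x=[7.2914] v=[-2.6444]
Step 24: x=[7.1726] v=[-2.3754]
Step 25: x=[7.0685] v=[-2.0820]
Step 26: x=[6.9801] v=[-1.7672]
Step 27: x=[6.9084] v=[-1.4342]
Step 28: x=[6.8541] v=[-1.0865]
Step 29: x=[6.8177] v=[-0.7276]
Step 30: x=[6.7996] v=[-0.3612]
Step 31: x=[6.8000] v=[0.0089]
First v>=0 after going negative at step 31, time=1.5500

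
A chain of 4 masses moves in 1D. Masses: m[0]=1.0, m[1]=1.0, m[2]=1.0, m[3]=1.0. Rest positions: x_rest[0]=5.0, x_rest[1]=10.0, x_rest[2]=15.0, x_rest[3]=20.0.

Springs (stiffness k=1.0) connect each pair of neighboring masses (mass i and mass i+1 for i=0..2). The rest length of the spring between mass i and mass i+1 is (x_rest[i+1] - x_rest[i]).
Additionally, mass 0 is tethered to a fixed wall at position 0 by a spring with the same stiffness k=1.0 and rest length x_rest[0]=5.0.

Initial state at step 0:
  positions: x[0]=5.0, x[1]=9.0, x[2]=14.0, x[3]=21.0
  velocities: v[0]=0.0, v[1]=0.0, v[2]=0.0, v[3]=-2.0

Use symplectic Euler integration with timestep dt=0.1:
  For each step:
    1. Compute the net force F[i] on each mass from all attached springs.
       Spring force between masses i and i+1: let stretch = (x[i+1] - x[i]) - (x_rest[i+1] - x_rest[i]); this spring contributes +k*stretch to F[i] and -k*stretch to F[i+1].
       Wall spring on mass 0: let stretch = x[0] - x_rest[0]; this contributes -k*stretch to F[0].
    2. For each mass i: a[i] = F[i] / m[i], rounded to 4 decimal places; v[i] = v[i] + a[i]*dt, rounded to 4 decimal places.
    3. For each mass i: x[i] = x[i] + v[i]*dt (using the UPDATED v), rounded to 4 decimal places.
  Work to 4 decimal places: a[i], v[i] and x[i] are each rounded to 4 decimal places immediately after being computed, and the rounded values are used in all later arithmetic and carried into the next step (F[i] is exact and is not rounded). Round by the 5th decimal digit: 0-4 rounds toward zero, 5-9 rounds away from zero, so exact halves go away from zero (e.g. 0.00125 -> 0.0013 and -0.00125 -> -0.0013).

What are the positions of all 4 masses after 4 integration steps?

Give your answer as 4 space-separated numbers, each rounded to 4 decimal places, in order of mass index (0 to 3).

Answer: 4.9045 9.0984 14.1730 20.0258

Derivation:
Step 0: x=[5.0000 9.0000 14.0000 21.0000] v=[0.0000 0.0000 0.0000 -2.0000]
Step 1: x=[4.9900 9.0100 14.0200 20.7800] v=[-0.1000 0.1000 0.2000 -2.2000]
Step 2: x=[4.9703 9.0299 14.0575 20.5424] v=[-0.1970 0.1990 0.3750 -2.3760]
Step 3: x=[4.9415 9.0595 14.1096 20.2900] v=[-0.2881 0.2958 0.5207 -2.5245]
Step 4: x=[4.9045 9.0984 14.1730 20.0258] v=[-0.3705 0.3890 0.6337 -2.6425]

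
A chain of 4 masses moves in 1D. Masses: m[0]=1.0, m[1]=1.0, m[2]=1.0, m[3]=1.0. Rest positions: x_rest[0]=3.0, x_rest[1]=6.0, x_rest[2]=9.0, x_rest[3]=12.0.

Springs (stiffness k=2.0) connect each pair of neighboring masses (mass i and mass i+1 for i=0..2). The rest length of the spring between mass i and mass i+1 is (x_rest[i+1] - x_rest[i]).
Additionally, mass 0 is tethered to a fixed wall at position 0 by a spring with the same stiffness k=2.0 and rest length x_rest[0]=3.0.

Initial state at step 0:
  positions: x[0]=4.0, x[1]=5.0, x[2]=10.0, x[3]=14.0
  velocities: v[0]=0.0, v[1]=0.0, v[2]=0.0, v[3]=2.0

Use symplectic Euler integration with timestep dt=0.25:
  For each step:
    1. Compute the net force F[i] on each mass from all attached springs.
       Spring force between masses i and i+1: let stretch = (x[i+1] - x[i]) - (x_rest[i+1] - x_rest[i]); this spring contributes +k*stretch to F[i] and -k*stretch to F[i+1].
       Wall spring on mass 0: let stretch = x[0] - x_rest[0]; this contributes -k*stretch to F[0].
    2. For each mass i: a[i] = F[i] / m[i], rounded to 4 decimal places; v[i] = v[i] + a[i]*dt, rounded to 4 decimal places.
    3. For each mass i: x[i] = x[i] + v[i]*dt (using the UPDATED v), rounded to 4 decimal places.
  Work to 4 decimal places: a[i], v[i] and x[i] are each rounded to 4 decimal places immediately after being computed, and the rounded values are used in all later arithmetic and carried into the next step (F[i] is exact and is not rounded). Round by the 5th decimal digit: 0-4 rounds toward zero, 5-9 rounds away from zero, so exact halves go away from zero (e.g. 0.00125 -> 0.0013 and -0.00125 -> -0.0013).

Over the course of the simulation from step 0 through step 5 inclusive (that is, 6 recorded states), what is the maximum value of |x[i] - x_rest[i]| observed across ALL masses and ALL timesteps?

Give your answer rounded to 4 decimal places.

Step 0: x=[4.0000 5.0000 10.0000 14.0000] v=[0.0000 0.0000 0.0000 2.0000]
Step 1: x=[3.6250 5.5000 9.8750 14.3750] v=[-1.5000 2.0000 -0.5000 1.5000]
Step 2: x=[3.0313 6.3125 9.7656 14.5625] v=[-2.3750 3.2500 -0.4375 0.7500]
Step 3: x=[2.4688 7.1465 9.8242 14.5254] v=[-2.2501 3.3360 0.2344 -0.1485]
Step 4: x=[2.1824 7.7305 10.1358 14.2756] v=[-1.1457 2.3360 1.2462 -0.9991]
Step 5: x=[2.3167 7.9217 10.6642 13.8834] v=[0.5372 0.7646 2.1135 -1.5690]
Max displacement = 2.5625

Answer: 2.5625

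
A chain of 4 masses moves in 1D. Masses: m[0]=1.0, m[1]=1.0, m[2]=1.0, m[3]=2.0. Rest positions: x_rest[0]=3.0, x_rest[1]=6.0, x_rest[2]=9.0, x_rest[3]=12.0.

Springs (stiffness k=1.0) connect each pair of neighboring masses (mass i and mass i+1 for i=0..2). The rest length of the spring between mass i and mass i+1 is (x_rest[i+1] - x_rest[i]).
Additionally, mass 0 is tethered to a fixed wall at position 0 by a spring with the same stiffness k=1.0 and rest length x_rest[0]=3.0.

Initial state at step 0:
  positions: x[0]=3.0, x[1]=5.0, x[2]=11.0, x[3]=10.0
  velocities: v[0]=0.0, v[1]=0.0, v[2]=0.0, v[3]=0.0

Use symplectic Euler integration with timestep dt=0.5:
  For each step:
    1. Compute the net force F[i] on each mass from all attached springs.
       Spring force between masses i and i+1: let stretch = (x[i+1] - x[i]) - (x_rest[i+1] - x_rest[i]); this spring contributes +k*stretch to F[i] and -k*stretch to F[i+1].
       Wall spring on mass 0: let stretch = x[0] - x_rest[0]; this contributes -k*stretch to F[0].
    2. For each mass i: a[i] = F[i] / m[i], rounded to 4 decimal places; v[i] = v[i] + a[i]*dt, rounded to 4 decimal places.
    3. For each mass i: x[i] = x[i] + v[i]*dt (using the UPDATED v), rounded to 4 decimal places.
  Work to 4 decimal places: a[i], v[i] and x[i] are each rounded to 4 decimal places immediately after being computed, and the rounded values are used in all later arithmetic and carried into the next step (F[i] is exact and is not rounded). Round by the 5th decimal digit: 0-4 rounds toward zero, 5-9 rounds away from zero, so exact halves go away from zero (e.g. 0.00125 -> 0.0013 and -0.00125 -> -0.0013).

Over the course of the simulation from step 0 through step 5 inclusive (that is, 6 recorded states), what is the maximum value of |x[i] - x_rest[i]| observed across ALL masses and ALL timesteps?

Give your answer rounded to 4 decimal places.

Step 0: x=[3.0000 5.0000 11.0000 10.0000] v=[0.0000 0.0000 0.0000 0.0000]
Step 1: x=[2.7500 6.0000 9.2500 10.5000] v=[-0.5000 2.0000 -3.5000 1.0000]
Step 2: x=[2.6250 7.0000 7.0000 11.2188] v=[-0.2500 2.0000 -4.5000 1.4375]
Step 3: x=[2.9375 6.9063 5.8047 11.7852] v=[0.6250 -0.1875 -2.3906 1.1328]
Step 4: x=[3.5079 5.5450 6.3800 11.9791] v=[1.1407 -2.7227 1.1505 0.3877]
Step 5: x=[3.7106 3.8831 8.1463 11.8481] v=[0.4053 -3.3238 3.5326 -0.2621]
Max displacement = 3.1953

Answer: 3.1953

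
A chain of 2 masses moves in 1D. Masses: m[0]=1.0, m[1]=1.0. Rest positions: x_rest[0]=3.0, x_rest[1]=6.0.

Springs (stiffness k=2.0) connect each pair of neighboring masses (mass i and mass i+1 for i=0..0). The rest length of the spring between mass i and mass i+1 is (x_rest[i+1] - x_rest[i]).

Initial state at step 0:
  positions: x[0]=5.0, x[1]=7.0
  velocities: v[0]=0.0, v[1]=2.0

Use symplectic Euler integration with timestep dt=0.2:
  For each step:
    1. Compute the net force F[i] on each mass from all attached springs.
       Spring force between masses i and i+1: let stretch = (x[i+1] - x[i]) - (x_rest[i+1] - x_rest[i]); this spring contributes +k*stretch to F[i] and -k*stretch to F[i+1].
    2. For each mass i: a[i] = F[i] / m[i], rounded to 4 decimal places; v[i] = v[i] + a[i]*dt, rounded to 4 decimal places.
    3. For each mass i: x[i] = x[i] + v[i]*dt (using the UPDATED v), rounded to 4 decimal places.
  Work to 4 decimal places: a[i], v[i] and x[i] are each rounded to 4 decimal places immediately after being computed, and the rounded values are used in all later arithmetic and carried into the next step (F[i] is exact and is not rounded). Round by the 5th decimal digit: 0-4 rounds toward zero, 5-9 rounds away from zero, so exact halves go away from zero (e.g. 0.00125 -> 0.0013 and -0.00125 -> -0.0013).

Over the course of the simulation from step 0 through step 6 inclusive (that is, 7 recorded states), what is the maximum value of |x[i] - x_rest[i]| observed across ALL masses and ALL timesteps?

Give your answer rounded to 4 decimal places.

Answer: 3.4803

Derivation:
Step 0: x=[5.0000 7.0000] v=[0.0000 2.0000]
Step 1: x=[4.9200 7.4800] v=[-0.4000 2.4000]
Step 2: x=[4.8048 7.9952] v=[-0.5760 2.5760]
Step 3: x=[4.7048 8.4952] v=[-0.4998 2.4998]
Step 4: x=[4.6681 8.9319] v=[-0.1836 2.1836]
Step 5: x=[4.7325 9.2675] v=[0.3219 1.6781]
Step 6: x=[4.9197 9.4803] v=[0.9359 1.0641]
Max displacement = 3.4803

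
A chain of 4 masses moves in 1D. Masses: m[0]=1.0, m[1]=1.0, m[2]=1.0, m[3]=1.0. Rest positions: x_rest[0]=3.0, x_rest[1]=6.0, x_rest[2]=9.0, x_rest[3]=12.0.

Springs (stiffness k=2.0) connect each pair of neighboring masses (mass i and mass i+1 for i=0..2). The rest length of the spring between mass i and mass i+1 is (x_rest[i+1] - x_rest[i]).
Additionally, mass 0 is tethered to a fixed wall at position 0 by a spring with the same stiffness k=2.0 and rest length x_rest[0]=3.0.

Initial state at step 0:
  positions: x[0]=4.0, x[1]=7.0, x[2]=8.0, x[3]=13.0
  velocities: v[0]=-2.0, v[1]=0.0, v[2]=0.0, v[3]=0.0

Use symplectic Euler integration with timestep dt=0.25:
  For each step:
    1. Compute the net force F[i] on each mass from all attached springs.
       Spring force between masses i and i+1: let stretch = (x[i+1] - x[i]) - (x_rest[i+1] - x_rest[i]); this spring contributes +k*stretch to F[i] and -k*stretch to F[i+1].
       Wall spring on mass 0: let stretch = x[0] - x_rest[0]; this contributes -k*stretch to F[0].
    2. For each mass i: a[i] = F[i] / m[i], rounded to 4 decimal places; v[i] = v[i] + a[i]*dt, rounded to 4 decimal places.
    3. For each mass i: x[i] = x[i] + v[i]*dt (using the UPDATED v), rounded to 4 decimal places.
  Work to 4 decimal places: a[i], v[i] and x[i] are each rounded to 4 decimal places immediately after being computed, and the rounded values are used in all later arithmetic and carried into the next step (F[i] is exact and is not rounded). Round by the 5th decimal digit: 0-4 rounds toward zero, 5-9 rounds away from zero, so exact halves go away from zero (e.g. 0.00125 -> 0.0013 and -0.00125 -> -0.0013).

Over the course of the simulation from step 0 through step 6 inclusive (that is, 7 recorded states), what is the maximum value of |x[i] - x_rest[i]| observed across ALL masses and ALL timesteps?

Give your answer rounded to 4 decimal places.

Step 0: x=[4.0000 7.0000 8.0000 13.0000] v=[-2.0000 0.0000 0.0000 0.0000]
Step 1: x=[3.3750 6.7500 8.5000 12.7500] v=[-2.5000 -1.0000 2.0000 -1.0000]
Step 2: x=[2.7500 6.2969 9.3125 12.3438] v=[-2.5000 -1.8125 3.2500 -1.6250]
Step 3: x=[2.2246 5.7774 10.1270 11.9336] v=[-2.1016 -2.0782 3.2579 -1.6407]
Step 4: x=[1.8652 5.3575 10.6236 11.6726] v=[-1.4375 -1.6798 1.9864 -1.0440]
Step 5: x=[1.7092 5.1593 10.5931 11.6555] v=[-0.6240 -0.7929 -0.1222 -0.0685]
Step 6: x=[1.7708 5.2091 10.0161 11.8806] v=[0.2465 0.1990 -2.3079 0.9003]
Max displacement = 1.6236

Answer: 1.6236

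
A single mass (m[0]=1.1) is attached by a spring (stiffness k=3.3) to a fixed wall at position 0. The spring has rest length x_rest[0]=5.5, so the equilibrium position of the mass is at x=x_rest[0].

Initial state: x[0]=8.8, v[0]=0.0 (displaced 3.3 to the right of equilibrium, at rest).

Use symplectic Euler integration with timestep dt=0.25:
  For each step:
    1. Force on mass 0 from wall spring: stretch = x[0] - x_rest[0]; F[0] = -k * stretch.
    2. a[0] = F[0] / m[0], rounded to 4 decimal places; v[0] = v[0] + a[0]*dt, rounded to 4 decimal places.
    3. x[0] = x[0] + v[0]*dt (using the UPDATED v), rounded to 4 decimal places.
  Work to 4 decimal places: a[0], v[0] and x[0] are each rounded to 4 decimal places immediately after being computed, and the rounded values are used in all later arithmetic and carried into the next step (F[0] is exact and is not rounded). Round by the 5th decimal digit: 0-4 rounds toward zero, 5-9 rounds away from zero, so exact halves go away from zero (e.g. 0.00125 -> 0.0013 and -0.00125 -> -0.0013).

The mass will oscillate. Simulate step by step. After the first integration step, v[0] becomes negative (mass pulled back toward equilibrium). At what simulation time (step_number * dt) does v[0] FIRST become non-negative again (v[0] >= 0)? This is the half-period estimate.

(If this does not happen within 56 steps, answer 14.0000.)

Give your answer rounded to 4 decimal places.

Step 0: x=[8.8000] v=[0.0000]
Step 1: x=[8.1813] v=[-2.4750]
Step 2: x=[7.0598] v=[-4.4860]
Step 3: x=[5.6458] v=[-5.6559]
Step 4: x=[4.2045] v=[-5.7653]
Step 5: x=[3.0061] v=[-4.7937]
Step 6: x=[2.2753] v=[-2.9233]
Step 7: x=[2.1491] v=[-0.5048]
Step 8: x=[2.6512] v=[2.0084]
First v>=0 after going negative at step 8, time=2.0000

Answer: 2.0000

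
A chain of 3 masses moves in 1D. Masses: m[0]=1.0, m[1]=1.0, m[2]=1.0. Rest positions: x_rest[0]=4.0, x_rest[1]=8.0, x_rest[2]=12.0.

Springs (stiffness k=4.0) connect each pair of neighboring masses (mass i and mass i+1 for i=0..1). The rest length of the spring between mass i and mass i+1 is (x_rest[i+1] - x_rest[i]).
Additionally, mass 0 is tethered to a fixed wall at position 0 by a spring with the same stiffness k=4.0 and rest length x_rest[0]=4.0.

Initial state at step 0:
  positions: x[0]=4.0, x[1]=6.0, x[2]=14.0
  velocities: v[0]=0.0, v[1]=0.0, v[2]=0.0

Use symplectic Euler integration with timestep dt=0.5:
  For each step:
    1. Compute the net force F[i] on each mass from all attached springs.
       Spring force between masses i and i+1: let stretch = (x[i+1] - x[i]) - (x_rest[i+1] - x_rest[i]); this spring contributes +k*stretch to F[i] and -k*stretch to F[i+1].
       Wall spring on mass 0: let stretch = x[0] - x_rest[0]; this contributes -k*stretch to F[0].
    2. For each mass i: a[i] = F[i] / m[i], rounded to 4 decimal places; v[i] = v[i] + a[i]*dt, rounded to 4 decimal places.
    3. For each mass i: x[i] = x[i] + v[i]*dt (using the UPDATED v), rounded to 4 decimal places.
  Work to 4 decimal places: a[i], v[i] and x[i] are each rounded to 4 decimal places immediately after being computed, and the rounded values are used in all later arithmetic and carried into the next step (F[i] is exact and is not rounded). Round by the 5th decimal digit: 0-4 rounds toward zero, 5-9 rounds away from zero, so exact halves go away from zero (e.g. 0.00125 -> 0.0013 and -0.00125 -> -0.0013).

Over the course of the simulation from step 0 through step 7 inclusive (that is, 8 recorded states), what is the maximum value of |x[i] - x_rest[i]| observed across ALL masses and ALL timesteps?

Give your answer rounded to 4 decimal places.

Step 0: x=[4.0000 6.0000 14.0000] v=[0.0000 0.0000 0.0000]
Step 1: x=[2.0000 12.0000 10.0000] v=[-4.0000 12.0000 -8.0000]
Step 2: x=[8.0000 6.0000 12.0000] v=[12.0000 -12.0000 4.0000]
Step 3: x=[4.0000 8.0000 12.0000] v=[-8.0000 4.0000 0.0000]
Step 4: x=[0.0000 10.0000 12.0000] v=[-8.0000 4.0000 0.0000]
Step 5: x=[6.0000 4.0000 14.0000] v=[12.0000 -12.0000 4.0000]
Step 6: x=[4.0000 10.0000 10.0000] v=[-4.0000 12.0000 -8.0000]
Step 7: x=[4.0000 10.0000 10.0000] v=[0.0000 0.0000 0.0000]
Max displacement = 4.0000

Answer: 4.0000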